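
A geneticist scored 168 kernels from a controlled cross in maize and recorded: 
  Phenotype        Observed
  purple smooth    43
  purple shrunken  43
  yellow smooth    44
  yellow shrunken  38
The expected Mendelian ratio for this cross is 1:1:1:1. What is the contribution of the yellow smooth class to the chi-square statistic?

Under the 1:1:1:1 hypothesis (Σ ratio = 4, N = 168):
  purple smooth: 168 × 1/4 = 42
  purple shrunken: 168 × 1/4 = 42
  yellow smooth: 168 × 1/4 = 42
  yellow shrunken: 168 × 1/4 = 42
Contribution of yellow smooth: (44 − 42)² / 42 = 0.0952

0.095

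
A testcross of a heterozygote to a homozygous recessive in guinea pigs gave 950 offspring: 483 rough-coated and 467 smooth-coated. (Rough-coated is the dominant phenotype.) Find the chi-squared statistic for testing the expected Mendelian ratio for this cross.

0.269

A testcross of a heterozygote (Aa × aa) gives a 1:1 phenotypic ratio.
Under the 1:1 hypothesis (Σ ratio = 2, N = 950):
  rough-coated: 950 × 1/2 = 475
  smooth-coated: 950 × 1/2 = 475
χ² = Σ (O − E)² / E
  rough-coated: (483 − 475)² / 475 = 0.1347
  smooth-coated: (467 − 475)² / 475 = 0.1347
χ² = 0.1347 + 0.1347 = 0.2694 ≈ 0.269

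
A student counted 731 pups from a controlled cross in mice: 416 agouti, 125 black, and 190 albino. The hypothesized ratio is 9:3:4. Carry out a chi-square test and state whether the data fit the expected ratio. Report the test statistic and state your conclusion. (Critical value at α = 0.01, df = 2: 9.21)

1.406; consistent

The 9:3:4 ratio has 16 parts, so with N = 731 the expected counts are:
  agouti: 731 × 9/16 = 411.1875
  black: 731 × 3/16 = 137.0625
  albino: 731 × 4/16 = 182.75
χ² = Σ (O − E)² / E
  agouti: (416 − 411.1875)² / 411.1875 = 0.0563
  black: (125 − 137.0625)² / 137.0625 = 1.0616
  albino: (190 − 182.75)² / 182.75 = 0.2876
χ² = 0.0563 + 1.0616 + 0.2876 = 1.4055 ≈ 1.406
Degrees of freedom = 3 − 1 = 2; critical value at α = 0.01 is 9.21.
Since 1.406 < 9.21, we fail to reject the null hypothesis — the data are consistent with the 9:3:4 ratio.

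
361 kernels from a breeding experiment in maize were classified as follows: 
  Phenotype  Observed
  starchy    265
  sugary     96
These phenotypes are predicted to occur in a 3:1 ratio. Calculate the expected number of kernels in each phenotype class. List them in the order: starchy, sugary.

270.75, 90.25

Total ratio parts = 4. Expected numbers out of 361:
  starchy: 361 × 3/4 = 270.75
  sugary: 361 × 1/4 = 90.25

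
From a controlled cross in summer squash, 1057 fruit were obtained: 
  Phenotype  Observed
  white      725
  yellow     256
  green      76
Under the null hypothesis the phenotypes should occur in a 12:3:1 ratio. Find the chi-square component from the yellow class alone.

Total ratio parts = 16. Expected numbers out of 1057:
  white: 1057 × 12/16 = 792.75
  yellow: 1057 × 3/16 = 198.1875
  green: 1057 × 1/16 = 66.0625
Contribution of yellow: (256 − 198.1875)² / 198.1875 = 16.8643

16.864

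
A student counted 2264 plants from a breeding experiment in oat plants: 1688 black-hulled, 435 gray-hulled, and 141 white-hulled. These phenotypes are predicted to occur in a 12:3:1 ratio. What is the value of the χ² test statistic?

Total ratio parts = 16. Expected numbers out of 2264:
  black-hulled: 2264 × 12/16 = 1698
  gray-hulled: 2264 × 3/16 = 424.5
  white-hulled: 2264 × 1/16 = 141.5
χ² = Σ (O − E)² / E
  black-hulled: (1688 − 1698)² / 1698 = 0.0589
  gray-hulled: (435 − 424.5)² / 424.5 = 0.2597
  white-hulled: (141 − 141.5)² / 141.5 = 0.0018
χ² = 0.0589 + 0.2597 + 0.0018 = 0.3204 ≈ 0.320

0.320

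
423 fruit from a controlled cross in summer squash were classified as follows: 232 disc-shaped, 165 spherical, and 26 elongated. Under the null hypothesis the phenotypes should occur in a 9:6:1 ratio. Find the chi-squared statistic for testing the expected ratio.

Under the 9:6:1 hypothesis (Σ ratio = 16, N = 423):
  disc-shaped: 423 × 9/16 = 237.9375
  spherical: 423 × 6/16 = 158.625
  elongated: 423 × 1/16 = 26.4375
χ² = Σ (O − E)² / E
  disc-shaped: (232 − 237.9375)² / 237.9375 = 0.1482
  spherical: (165 − 158.625)² / 158.625 = 0.2562
  elongated: (26 − 26.4375)² / 26.4375 = 0.0072
χ² = 0.1482 + 0.2562 + 0.0072 = 0.4116 ≈ 0.412

0.412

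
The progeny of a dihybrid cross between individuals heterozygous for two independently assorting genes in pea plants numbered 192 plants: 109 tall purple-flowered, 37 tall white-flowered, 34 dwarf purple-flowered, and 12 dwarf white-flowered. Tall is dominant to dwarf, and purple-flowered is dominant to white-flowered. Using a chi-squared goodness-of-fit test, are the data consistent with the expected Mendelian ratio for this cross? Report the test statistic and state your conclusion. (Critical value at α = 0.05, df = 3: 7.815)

0.148; consistent

A dihybrid F₂ with independent assortment and complete dominance at both loci gives a 9:3:3:1 phenotypic ratio.
The 9:3:3:1 ratio has 16 parts, so with N = 192 the expected counts are:
  tall purple-flowered: 192 × 9/16 = 108
  tall white-flowered: 192 × 3/16 = 36
  dwarf purple-flowered: 192 × 3/16 = 36
  dwarf white-flowered: 192 × 1/16 = 12
χ² = Σ (O − E)² / E
  tall purple-flowered: (109 − 108)² / 108 = 0.0093
  tall white-flowered: (37 − 36)² / 36 = 0.0278
  dwarf purple-flowered: (34 − 36)² / 36 = 0.1111
  dwarf white-flowered: (12 − 12)² / 12 = 0.0000
χ² = 0.0093 + 0.0278 + 0.1111 + 0.0000 = 0.1482 ≈ 0.148
Degrees of freedom = 4 − 1 = 3; critical value at α = 0.05 is 7.815.
Since 0.148 < 7.815, we fail to reject the null hypothesis — the data are consistent with the 9:3:3:1 ratio.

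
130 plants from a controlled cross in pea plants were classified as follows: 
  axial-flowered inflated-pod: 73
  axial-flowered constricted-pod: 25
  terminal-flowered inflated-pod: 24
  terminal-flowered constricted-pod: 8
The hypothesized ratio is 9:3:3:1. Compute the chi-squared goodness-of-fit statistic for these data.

0.024

Expected counts for N = 130 under a 9:3:3:1 ratio (total parts = 16):
  axial-flowered inflated-pod: 130 × 9/16 = 73.125
  axial-flowered constricted-pod: 130 × 3/16 = 24.375
  terminal-flowered inflated-pod: 130 × 3/16 = 24.375
  terminal-flowered constricted-pod: 130 × 1/16 = 8.125
χ² = Σ (O − E)² / E
  axial-flowered inflated-pod: (73 − 73.125)² / 73.125 = 0.0002
  axial-flowered constricted-pod: (25 − 24.375)² / 24.375 = 0.0160
  terminal-flowered inflated-pod: (24 − 24.375)² / 24.375 = 0.0058
  terminal-flowered constricted-pod: (8 − 8.125)² / 8.125 = 0.0019
χ² = 0.0002 + 0.0160 + 0.0058 + 0.0019 = 0.0239 ≈ 0.024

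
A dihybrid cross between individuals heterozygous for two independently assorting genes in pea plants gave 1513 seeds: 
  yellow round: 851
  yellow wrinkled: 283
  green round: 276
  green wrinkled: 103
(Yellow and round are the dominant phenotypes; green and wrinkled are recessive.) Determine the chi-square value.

0.963

A dihybrid F₂ with independent assortment and complete dominance at both loci gives a 9:3:3:1 phenotypic ratio.
Under the 9:3:3:1 hypothesis (Σ ratio = 16, N = 1513):
  yellow round: 1513 × 9/16 = 851.0625
  yellow wrinkled: 1513 × 3/16 = 283.6875
  green round: 1513 × 3/16 = 283.6875
  green wrinkled: 1513 × 1/16 = 94.5625
χ² = Σ (O − E)² / E
  yellow round: (851 − 851.0625)² / 851.0625 = 0.0000
  yellow wrinkled: (283 − 283.6875)² / 283.6875 = 0.0017
  green round: (276 − 283.6875)² / 283.6875 = 0.2083
  green wrinkled: (103 − 94.5625)² / 94.5625 = 0.7529
χ² = 0.0000 + 0.0017 + 0.2083 + 0.7529 = 0.9629 ≈ 0.963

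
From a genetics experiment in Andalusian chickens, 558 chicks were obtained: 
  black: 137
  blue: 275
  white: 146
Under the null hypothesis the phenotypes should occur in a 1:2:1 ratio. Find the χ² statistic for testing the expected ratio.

Under the 1:2:1 hypothesis (Σ ratio = 4, N = 558):
  black: 558 × 1/4 = 139.5
  blue: 558 × 2/4 = 279
  white: 558 × 1/4 = 139.5
χ² = Σ (O − E)² / E
  black: (137 − 139.5)² / 139.5 = 0.0448
  blue: (275 − 279)² / 279 = 0.0573
  white: (146 − 139.5)² / 139.5 = 0.3029
χ² = 0.0448 + 0.0573 + 0.3029 = 0.405

0.405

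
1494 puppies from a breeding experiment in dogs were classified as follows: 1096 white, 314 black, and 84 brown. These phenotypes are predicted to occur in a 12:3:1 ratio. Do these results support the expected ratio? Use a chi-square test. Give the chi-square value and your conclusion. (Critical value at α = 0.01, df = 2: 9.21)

5.573; consistent

Under the 12:3:1 hypothesis (Σ ratio = 16, N = 1494):
  white: 1494 × 12/16 = 1120.5
  black: 1494 × 3/16 = 280.125
  brown: 1494 × 1/16 = 93.375
χ² = Σ (O − E)² / E
  white: (1096 − 1120.5)² / 1120.5 = 0.5357
  black: (314 − 280.125)² / 280.125 = 4.0964
  brown: (84 − 93.375)² / 93.375 = 0.9413
χ² = 0.5357 + 4.0964 + 0.9413 = 5.5734 ≈ 5.573
Degrees of freedom = 3 − 1 = 2; critical value at α = 0.01 is 9.21.
Since 5.573 < 9.21, we fail to reject the null hypothesis — the data are consistent with the 12:3:1 ratio.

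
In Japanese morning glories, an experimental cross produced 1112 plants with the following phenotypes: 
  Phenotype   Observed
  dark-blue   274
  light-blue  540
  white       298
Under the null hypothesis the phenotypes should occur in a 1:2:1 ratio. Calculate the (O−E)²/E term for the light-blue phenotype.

0.460

Expected counts for N = 1112 under a 1:2:1 ratio (total parts = 4):
  dark-blue: 1112 × 1/4 = 278
  light-blue: 1112 × 2/4 = 556
  white: 1112 × 1/4 = 278
Contribution of light-blue: (540 − 556)² / 556 = 0.4604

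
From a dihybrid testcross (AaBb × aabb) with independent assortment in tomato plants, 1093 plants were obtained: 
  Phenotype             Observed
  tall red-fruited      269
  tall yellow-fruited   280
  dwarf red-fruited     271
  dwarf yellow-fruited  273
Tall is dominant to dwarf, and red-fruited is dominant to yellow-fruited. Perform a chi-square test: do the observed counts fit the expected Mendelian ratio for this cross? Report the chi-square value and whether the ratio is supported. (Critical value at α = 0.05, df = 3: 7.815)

0.252; consistent

A dihybrid testcross with independent assortment gives a 1:1:1:1 ratio.
Total ratio parts = 4. Expected numbers out of 1093:
  tall red-fruited: 1093 × 1/4 = 273.25
  tall yellow-fruited: 1093 × 1/4 = 273.25
  dwarf red-fruited: 1093 × 1/4 = 273.25
  dwarf yellow-fruited: 1093 × 1/4 = 273.25
χ² = Σ (O − E)² / E
  tall red-fruited: (269 − 273.25)² / 273.25 = 0.0661
  tall yellow-fruited: (280 − 273.25)² / 273.25 = 0.1667
  dwarf red-fruited: (271 − 273.25)² / 273.25 = 0.0185
  dwarf yellow-fruited: (273 − 273.25)² / 273.25 = 0.0002
χ² = 0.0661 + 0.1667 + 0.0185 + 0.0002 = 0.2515 ≈ 0.252
Degrees of freedom = 4 − 1 = 3; critical value at α = 0.05 is 7.815.
Since 0.252 < 7.815, we fail to reject the null hypothesis — the data are consistent with the 1:1:1:1 ratio.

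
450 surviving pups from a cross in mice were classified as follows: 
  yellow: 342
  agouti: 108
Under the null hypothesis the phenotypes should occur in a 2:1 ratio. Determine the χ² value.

17.640

Under the 2:1 hypothesis (Σ ratio = 3, N = 450):
  yellow: 450 × 2/3 = 300
  agouti: 450 × 1/3 = 150
χ² = Σ (O − E)² / E
  yellow: (342 − 300)² / 300 = 5.8800
  agouti: (108 − 150)² / 150 = 11.7600
χ² = 5.8800 + 11.7600 = 17.640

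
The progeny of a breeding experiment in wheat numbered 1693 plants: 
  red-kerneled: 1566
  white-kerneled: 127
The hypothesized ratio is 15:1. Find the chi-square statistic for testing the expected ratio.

Total ratio parts = 16. Expected numbers out of 1693:
  red-kerneled: 1693 × 15/16 = 1587.1875
  white-kerneled: 1693 × 1/16 = 105.8125
χ² = Σ (O − E)² / E
  red-kerneled: (1566 − 1587.1875)² / 1587.1875 = 0.2828
  white-kerneled: (127 − 105.8125)² / 105.8125 = 4.2425
χ² = 0.2828 + 4.2425 = 4.5253 ≈ 4.525

4.525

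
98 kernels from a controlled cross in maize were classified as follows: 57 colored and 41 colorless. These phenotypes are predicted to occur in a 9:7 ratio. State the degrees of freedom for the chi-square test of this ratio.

A goodness-of-fit test with 2 phenotype classes has df = 2 − 1 = 1.

1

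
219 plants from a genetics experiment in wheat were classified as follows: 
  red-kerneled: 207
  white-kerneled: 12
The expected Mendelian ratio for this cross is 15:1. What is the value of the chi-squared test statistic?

Expected counts for N = 219 under a 15:1 ratio (total parts = 16):
  red-kerneled: 219 × 15/16 = 205.3125
  white-kerneled: 219 × 1/16 = 13.6875
χ² = Σ (O − E)² / E
  red-kerneled: (207 − 205.3125)² / 205.3125 = 0.0139
  white-kerneled: (12 − 13.6875)² / 13.6875 = 0.2080
χ² = 0.0139 + 0.2080 = 0.2219 ≈ 0.222

0.222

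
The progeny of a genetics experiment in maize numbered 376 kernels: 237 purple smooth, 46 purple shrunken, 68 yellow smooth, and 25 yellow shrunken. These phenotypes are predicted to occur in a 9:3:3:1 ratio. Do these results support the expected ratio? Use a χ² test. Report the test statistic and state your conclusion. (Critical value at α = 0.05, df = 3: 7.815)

Expected counts for N = 376 under a 9:3:3:1 ratio (total parts = 16):
  purple smooth: 376 × 9/16 = 211.5
  purple shrunken: 376 × 3/16 = 70.5
  yellow smooth: 376 × 3/16 = 70.5
  yellow shrunken: 376 × 1/16 = 23.5
χ² = Σ (O − E)² / E
  purple smooth: (237 − 211.5)² / 211.5 = 3.0745
  purple shrunken: (46 − 70.5)² / 70.5 = 8.5142
  yellow smooth: (68 − 70.5)² / 70.5 = 0.0887
  yellow shrunken: (25 − 23.5)² / 23.5 = 0.0957
χ² = 3.0745 + 8.5142 + 0.0887 + 0.0957 = 11.7731 ≈ 11.773
Degrees of freedom = 4 − 1 = 3; critical value at α = 0.05 is 7.815.
Since 11.773 > 7.815, we reject the null hypothesis — the data do not fit the 9:3:3:1 ratio.

11.773; not consistent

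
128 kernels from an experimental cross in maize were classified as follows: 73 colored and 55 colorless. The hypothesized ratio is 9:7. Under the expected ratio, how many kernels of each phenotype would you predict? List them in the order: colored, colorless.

The 9:7 ratio has 16 parts, so with N = 128 the expected counts are:
  colored: 128 × 9/16 = 72
  colorless: 128 × 7/16 = 56

72, 56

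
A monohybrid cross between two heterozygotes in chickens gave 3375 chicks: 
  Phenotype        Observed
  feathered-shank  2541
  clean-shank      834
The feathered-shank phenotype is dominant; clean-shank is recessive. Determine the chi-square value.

For a monohybrid cross between heterozygotes with complete dominance, the expected phenotypic ratio is 3:1.
Expected counts for N = 3375 under a 3:1 ratio (total parts = 4):
  feathered-shank: 3375 × 3/4 = 2531.25
  clean-shank: 3375 × 1/4 = 843.75
χ² = Σ (O − E)² / E
  feathered-shank: (2541 − 2531.25)² / 2531.25 = 0.0376
  clean-shank: (834 − 843.75)² / 843.75 = 0.1127
χ² = 0.0376 + 0.1127 = 0.1503 ≈ 0.150

0.150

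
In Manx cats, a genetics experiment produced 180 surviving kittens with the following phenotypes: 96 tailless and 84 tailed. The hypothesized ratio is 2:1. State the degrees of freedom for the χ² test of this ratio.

1

A goodness-of-fit test with 2 phenotype classes has df = 2 − 1 = 1.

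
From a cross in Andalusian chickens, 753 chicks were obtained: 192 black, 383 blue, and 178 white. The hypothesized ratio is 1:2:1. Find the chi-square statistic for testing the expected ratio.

0.745

Expected counts for N = 753 under a 1:2:1 ratio (total parts = 4):
  black: 753 × 1/4 = 188.25
  blue: 753 × 2/4 = 376.5
  white: 753 × 1/4 = 188.25
χ² = Σ (O − E)² / E
  black: (192 − 188.25)² / 188.25 = 0.0747
  blue: (383 − 376.5)² / 376.5 = 0.1122
  white: (178 − 188.25)² / 188.25 = 0.5581
χ² = 0.0747 + 0.1122 + 0.5581 = 0.745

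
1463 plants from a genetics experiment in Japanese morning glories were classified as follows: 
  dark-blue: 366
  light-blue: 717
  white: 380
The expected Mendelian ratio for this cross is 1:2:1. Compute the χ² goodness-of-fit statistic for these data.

0.843

The 1:2:1 ratio has 4 parts, so with N = 1463 the expected counts are:
  dark-blue: 1463 × 1/4 = 365.75
  light-blue: 1463 × 2/4 = 731.5
  white: 1463 × 1/4 = 365.75
χ² = Σ (O − E)² / E
  dark-blue: (366 − 365.75)² / 365.75 = 0.0002
  light-blue: (717 − 731.5)² / 731.5 = 0.2874
  white: (380 − 365.75)² / 365.75 = 0.5552
χ² = 0.0002 + 0.2874 + 0.5552 = 0.8428 ≈ 0.843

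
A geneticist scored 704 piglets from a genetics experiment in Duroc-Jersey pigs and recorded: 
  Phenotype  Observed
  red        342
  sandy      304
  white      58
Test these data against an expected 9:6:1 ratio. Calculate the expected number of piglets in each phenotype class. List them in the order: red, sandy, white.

396, 264, 44

The 9:6:1 ratio has 16 parts, so with N = 704 the expected counts are:
  red: 704 × 9/16 = 396
  sandy: 704 × 6/16 = 264
  white: 704 × 1/16 = 44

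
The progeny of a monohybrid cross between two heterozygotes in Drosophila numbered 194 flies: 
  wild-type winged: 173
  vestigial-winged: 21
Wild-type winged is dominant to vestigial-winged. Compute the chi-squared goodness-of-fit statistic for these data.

20.790

For a monohybrid cross between heterozygotes with complete dominance, the expected phenotypic ratio is 3:1.
Total ratio parts = 4. Expected numbers out of 194:
  wild-type winged: 194 × 3/4 = 145.5
  vestigial-winged: 194 × 1/4 = 48.5
χ² = Σ (O − E)² / E
  wild-type winged: (173 − 145.5)² / 145.5 = 5.1976
  vestigial-winged: (21 − 48.5)² / 48.5 = 15.5928
χ² = 5.1976 + 15.5928 = 20.7904 ≈ 20.790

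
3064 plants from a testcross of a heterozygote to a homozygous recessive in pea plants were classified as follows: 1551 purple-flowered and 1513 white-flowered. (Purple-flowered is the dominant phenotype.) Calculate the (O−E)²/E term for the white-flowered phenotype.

A testcross of a heterozygote (Aa × aa) gives a 1:1 phenotypic ratio.
Expected counts for N = 3064 under a 1:1 ratio (total parts = 2):
  purple-flowered: 3064 × 1/2 = 1532
  white-flowered: 3064 × 1/2 = 1532
Contribution of white-flowered: (1513 − 1532)² / 1532 = 0.2356

0.236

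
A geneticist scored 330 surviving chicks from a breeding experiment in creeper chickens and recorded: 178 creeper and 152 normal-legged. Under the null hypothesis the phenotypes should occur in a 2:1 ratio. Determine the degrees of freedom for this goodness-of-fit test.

A goodness-of-fit test with 2 phenotype classes has df = 2 − 1 = 1.

1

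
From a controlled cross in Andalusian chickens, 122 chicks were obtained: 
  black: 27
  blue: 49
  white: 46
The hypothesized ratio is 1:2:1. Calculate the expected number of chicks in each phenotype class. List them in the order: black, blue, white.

Expected counts for N = 122 under a 1:2:1 ratio (total parts = 4):
  black: 122 × 1/4 = 30.5
  blue: 122 × 2/4 = 61
  white: 122 × 1/4 = 30.5

30.5, 61, 30.5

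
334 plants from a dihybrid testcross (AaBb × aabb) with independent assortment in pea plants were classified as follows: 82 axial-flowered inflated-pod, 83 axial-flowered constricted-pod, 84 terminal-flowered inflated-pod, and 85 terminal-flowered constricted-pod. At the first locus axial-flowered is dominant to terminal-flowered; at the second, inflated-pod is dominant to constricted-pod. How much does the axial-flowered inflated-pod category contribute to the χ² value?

0.027

A dihybrid testcross with independent assortment gives a 1:1:1:1 ratio.
Under the 1:1:1:1 hypothesis (Σ ratio = 4, N = 334):
  axial-flowered inflated-pod: 334 × 1/4 = 83.5
  axial-flowered constricted-pod: 334 × 1/4 = 83.5
  terminal-flowered inflated-pod: 334 × 1/4 = 83.5
  terminal-flowered constricted-pod: 334 × 1/4 = 83.5
Contribution of axial-flowered inflated-pod: (82 − 83.5)² / 83.5 = 0.0269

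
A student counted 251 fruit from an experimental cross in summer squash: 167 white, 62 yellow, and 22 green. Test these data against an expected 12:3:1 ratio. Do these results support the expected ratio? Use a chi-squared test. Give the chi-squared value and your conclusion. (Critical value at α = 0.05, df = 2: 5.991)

9.680; not consistent

Expected counts for N = 251 under a 12:3:1 ratio (total parts = 16):
  white: 251 × 12/16 = 188.25
  yellow: 251 × 3/16 = 47.0625
  green: 251 × 1/16 = 15.6875
χ² = Σ (O − E)² / E
  white: (167 − 188.25)² / 188.25 = 2.3987
  yellow: (62 − 47.0625)² / 47.0625 = 4.7411
  green: (22 − 15.6875)² / 15.6875 = 2.5401
χ² = 2.3987 + 4.7411 + 2.5401 = 9.6799 ≈ 9.680
Degrees of freedom = 3 − 1 = 2; critical value at α = 0.05 is 5.991.
Since 9.680 > 5.991, we reject the null hypothesis — the data do not fit the 12:3:1 ratio.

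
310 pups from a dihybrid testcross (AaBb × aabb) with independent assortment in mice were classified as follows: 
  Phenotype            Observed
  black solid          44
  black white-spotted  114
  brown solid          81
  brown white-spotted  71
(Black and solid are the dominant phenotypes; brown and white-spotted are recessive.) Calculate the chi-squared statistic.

A dihybrid testcross with independent assortment gives a 1:1:1:1 ratio.
Expected counts for N = 310 under a 1:1:1:1 ratio (total parts = 4):
  black solid: 310 × 1/4 = 77.5
  black white-spotted: 310 × 1/4 = 77.5
  brown solid: 310 × 1/4 = 77.5
  brown white-spotted: 310 × 1/4 = 77.5
χ² = Σ (O − E)² / E
  black solid: (44 − 77.5)² / 77.5 = 14.4806
  black white-spotted: (114 − 77.5)² / 77.5 = 17.1903
  brown solid: (81 − 77.5)² / 77.5 = 0.1581
  brown white-spotted: (71 − 77.5)² / 77.5 = 0.5452
χ² = 14.4806 + 17.1903 + 0.1581 + 0.5452 = 32.3742 ≈ 32.374

32.374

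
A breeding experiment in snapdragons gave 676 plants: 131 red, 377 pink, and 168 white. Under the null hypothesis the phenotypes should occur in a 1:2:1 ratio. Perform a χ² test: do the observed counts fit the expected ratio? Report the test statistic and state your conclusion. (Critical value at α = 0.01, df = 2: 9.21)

The 1:2:1 ratio has 4 parts, so with N = 676 the expected counts are:
  red: 676 × 1/4 = 169
  pink: 676 × 2/4 = 338
  white: 676 × 1/4 = 169
χ² = Σ (O − E)² / E
  red: (131 − 169)² / 169 = 8.5444
  pink: (377 − 338)² / 338 = 4.5000
  white: (168 − 169)² / 169 = 0.0059
χ² = 8.5444 + 4.5000 + 0.0059 = 13.0503 ≈ 13.050
Degrees of freedom = 3 − 1 = 2; critical value at α = 0.01 is 9.21.
Since 13.050 > 9.21, we reject the null hypothesis — the data do not fit the 1:2:1 ratio.

13.050; not consistent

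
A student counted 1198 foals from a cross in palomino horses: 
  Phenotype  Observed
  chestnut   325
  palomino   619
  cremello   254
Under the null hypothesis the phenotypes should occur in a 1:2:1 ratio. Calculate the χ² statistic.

The 1:2:1 ratio has 4 parts, so with N = 1198 the expected counts are:
  chestnut: 1198 × 1/4 = 299.5
  palomino: 1198 × 2/4 = 599
  cremello: 1198 × 1/4 = 299.5
χ² = Σ (O − E)² / E
  chestnut: (325 − 299.5)² / 299.5 = 2.1711
  palomino: (619 − 599)² / 599 = 0.6678
  cremello: (254 − 299.5)² / 299.5 = 6.9124
χ² = 2.1711 + 0.6678 + 6.9124 = 9.7513 ≈ 9.751

9.751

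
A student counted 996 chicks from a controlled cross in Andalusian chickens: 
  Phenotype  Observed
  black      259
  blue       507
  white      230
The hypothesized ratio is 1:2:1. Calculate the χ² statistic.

The 1:2:1 ratio has 4 parts, so with N = 996 the expected counts are:
  black: 996 × 1/4 = 249
  blue: 996 × 2/4 = 498
  white: 996 × 1/4 = 249
χ² = Σ (O − E)² / E
  black: (259 − 249)² / 249 = 0.4016
  blue: (507 − 498)² / 498 = 0.1627
  white: (230 − 249)² / 249 = 1.4498
χ² = 0.4016 + 0.1627 + 1.4498 = 2.0141 ≈ 2.014

2.014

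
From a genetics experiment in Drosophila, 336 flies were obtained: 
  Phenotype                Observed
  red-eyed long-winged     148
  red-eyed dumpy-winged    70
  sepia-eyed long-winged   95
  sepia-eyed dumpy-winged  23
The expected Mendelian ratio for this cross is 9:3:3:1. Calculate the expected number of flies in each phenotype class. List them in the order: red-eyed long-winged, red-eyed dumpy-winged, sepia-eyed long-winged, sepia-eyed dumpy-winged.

189, 63, 63, 21

Under the 9:3:3:1 hypothesis (Σ ratio = 16, N = 336):
  red-eyed long-winged: 336 × 9/16 = 189
  red-eyed dumpy-winged: 336 × 3/16 = 63
  sepia-eyed long-winged: 336 × 3/16 = 63
  sepia-eyed dumpy-winged: 336 × 1/16 = 21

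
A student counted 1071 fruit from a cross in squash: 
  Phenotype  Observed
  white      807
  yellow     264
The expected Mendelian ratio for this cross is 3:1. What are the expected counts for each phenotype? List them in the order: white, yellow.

803.25, 267.75

Expected counts for N = 1071 under a 3:1 ratio (total parts = 4):
  white: 1071 × 3/4 = 803.25
  yellow: 1071 × 1/4 = 267.75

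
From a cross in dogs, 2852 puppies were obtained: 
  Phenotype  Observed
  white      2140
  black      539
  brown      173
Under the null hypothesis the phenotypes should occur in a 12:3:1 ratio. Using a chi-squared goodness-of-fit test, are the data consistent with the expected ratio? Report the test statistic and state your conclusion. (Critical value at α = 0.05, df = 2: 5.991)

0.189; consistent

Total ratio parts = 16. Expected numbers out of 2852:
  white: 2852 × 12/16 = 2139
  black: 2852 × 3/16 = 534.75
  brown: 2852 × 1/16 = 178.25
χ² = Σ (O − E)² / E
  white: (2140 − 2139)² / 2139 = 0.0005
  black: (539 − 534.75)² / 534.75 = 0.0338
  brown: (173 − 178.25)² / 178.25 = 0.1546
χ² = 0.0005 + 0.0338 + 0.1546 = 0.1889 ≈ 0.189
Degrees of freedom = 3 − 1 = 2; critical value at α = 0.05 is 5.991.
Since 0.189 < 5.991, we fail to reject the null hypothesis — the data are consistent with the 12:3:1 ratio.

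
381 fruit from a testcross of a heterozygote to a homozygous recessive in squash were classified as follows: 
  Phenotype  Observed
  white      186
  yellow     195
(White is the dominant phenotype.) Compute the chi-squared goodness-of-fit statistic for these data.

A testcross of a heterozygote (Aa × aa) gives a 1:1 phenotypic ratio.
The 1:1 ratio has 2 parts, so with N = 381 the expected counts are:
  white: 381 × 1/2 = 190.5
  yellow: 381 × 1/2 = 190.5
χ² = Σ (O − E)² / E
  white: (186 − 190.5)² / 190.5 = 0.1063
  yellow: (195 − 190.5)² / 190.5 = 0.1063
χ² = 0.1063 + 0.1063 = 0.2126 ≈ 0.213

0.213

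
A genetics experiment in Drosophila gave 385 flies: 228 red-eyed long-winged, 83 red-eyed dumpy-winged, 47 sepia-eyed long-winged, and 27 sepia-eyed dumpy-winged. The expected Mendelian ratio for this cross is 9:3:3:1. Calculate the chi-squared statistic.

The 9:3:3:1 ratio has 16 parts, so with N = 385 the expected counts are:
  red-eyed long-winged: 385 × 9/16 = 216.5625
  red-eyed dumpy-winged: 385 × 3/16 = 72.1875
  sepia-eyed long-winged: 385 × 3/16 = 72.1875
  sepia-eyed dumpy-winged: 385 × 1/16 = 24.0625
χ² = Σ (O − E)² / E
  red-eyed long-winged: (228 − 216.5625)² / 216.5625 = 0.6041
  red-eyed dumpy-winged: (83 − 72.1875)² / 72.1875 = 1.6195
  sepia-eyed long-winged: (47 − 72.1875)² / 72.1875 = 8.7884
  sepia-eyed dumpy-winged: (27 − 24.0625)² / 24.0625 = 0.3586
χ² = 0.6041 + 1.6195 + 8.7884 + 0.3586 = 11.3706 ≈ 11.371

11.371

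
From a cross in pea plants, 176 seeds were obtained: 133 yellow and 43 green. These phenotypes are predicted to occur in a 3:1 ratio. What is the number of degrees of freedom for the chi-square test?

1

A goodness-of-fit test with 2 phenotype classes has df = 2 − 1 = 1.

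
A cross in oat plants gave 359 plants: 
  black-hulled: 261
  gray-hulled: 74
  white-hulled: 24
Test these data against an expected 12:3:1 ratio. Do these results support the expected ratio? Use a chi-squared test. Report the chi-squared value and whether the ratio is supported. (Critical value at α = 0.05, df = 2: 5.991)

1.026; consistent

Total ratio parts = 16. Expected numbers out of 359:
  black-hulled: 359 × 12/16 = 269.25
  gray-hulled: 359 × 3/16 = 67.3125
  white-hulled: 359 × 1/16 = 22.4375
χ² = Σ (O − E)² / E
  black-hulled: (261 − 269.25)² / 269.25 = 0.2528
  gray-hulled: (74 − 67.3125)² / 67.3125 = 0.6644
  white-hulled: (24 − 22.4375)² / 22.4375 = 0.1088
χ² = 0.2528 + 0.6644 + 0.1088 = 1.026
Degrees of freedom = 3 − 1 = 2; critical value at α = 0.05 is 5.991.
Since 1.026 < 5.991, we fail to reject the null hypothesis — the data are consistent with the 12:3:1 ratio.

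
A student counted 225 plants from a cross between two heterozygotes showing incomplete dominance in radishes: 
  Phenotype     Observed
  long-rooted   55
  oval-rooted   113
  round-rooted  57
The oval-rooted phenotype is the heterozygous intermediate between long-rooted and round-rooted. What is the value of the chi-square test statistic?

With incomplete dominance, a heterozygote × heterozygote cross gives a 1:2:1 phenotypic ratio.
Expected counts for N = 225 under a 1:2:1 ratio (total parts = 4):
  long-rooted: 225 × 1/4 = 56.25
  oval-rooted: 225 × 2/4 = 112.5
  round-rooted: 225 × 1/4 = 56.25
χ² = Σ (O − E)² / E
  long-rooted: (55 − 56.25)² / 56.25 = 0.0278
  oval-rooted: (113 − 112.5)² / 112.5 = 0.0022
  round-rooted: (57 − 56.25)² / 56.25 = 0.0100
χ² = 0.0278 + 0.0022 + 0.0100 = 0.040

0.040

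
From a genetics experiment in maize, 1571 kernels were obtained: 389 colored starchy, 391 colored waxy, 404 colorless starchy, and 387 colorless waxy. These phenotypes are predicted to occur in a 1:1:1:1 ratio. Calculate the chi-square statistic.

The 1:1:1:1 ratio has 4 parts, so with N = 1571 the expected counts are:
  colored starchy: 1571 × 1/4 = 392.75
  colored waxy: 1571 × 1/4 = 392.75
  colorless starchy: 1571 × 1/4 = 392.75
  colorless waxy: 1571 × 1/4 = 392.75
χ² = Σ (O − E)² / E
  colored starchy: (389 − 392.75)² / 392.75 = 0.0358
  colored waxy: (391 − 392.75)² / 392.75 = 0.0078
  colorless starchy: (404 − 392.75)² / 392.75 = 0.3222
  colorless waxy: (387 − 392.75)² / 392.75 = 0.0842
χ² = 0.0358 + 0.0078 + 0.3222 + 0.0842 = 0.450

0.450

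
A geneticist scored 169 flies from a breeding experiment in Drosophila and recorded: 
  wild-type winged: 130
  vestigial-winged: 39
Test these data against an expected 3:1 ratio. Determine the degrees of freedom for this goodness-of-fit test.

1

A goodness-of-fit test with 2 phenotype classes has df = 2 − 1 = 1.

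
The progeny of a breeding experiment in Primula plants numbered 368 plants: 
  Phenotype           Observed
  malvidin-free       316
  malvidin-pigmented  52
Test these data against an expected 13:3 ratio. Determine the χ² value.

5.155

The 13:3 ratio has 16 parts, so with N = 368 the expected counts are:
  malvidin-free: 368 × 13/16 = 299
  malvidin-pigmented: 368 × 3/16 = 69
χ² = Σ (O − E)² / E
  malvidin-free: (316 − 299)² / 299 = 0.9666
  malvidin-pigmented: (52 − 69)² / 69 = 4.1884
χ² = 0.9666 + 4.1884 = 5.155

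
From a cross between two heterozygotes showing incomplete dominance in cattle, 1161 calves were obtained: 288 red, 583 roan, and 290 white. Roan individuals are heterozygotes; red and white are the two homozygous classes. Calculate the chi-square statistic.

0.028

With incomplete dominance, a heterozygote × heterozygote cross gives a 1:2:1 phenotypic ratio.
Under the 1:2:1 hypothesis (Σ ratio = 4, N = 1161):
  red: 1161 × 1/4 = 290.25
  roan: 1161 × 2/4 = 580.5
  white: 1161 × 1/4 = 290.25
χ² = Σ (O − E)² / E
  red: (288 − 290.25)² / 290.25 = 0.0174
  roan: (583 − 580.5)² / 580.5 = 0.0108
  white: (290 − 290.25)² / 290.25 = 0.0002
χ² = 0.0174 + 0.0108 + 0.0002 = 0.0284 ≈ 0.028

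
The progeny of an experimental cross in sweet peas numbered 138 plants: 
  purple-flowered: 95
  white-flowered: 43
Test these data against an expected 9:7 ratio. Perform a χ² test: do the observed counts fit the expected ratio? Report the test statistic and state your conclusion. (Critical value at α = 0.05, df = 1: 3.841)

Total ratio parts = 16. Expected numbers out of 138:
  purple-flowered: 138 × 9/16 = 77.625
  white-flowered: 138 × 7/16 = 60.375
χ² = Σ (O − E)² / E
  purple-flowered: (95 − 77.625)² / 77.625 = 3.8891
  white-flowered: (43 − 60.375)² / 60.375 = 5.0003
χ² = 3.8891 + 5.0003 = 8.8894 ≈ 8.889
Degrees of freedom = 2 − 1 = 1; critical value at α = 0.05 is 3.841.
Since 8.889 > 3.841, we reject the null hypothesis — the data do not fit the 9:7 ratio.

8.889; not consistent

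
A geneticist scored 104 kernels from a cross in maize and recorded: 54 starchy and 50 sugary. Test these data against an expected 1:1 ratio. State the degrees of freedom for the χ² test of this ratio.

A goodness-of-fit test with 2 phenotype classes has df = 2 − 1 = 1.

1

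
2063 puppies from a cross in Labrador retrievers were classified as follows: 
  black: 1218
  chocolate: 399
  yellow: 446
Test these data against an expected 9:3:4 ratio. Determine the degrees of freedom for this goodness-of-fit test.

2

A goodness-of-fit test with 3 phenotype classes has df = 3 − 1 = 2.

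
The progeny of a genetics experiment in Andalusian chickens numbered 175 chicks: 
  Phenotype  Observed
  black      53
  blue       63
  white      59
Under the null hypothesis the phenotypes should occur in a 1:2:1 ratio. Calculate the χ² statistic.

Total ratio parts = 4. Expected numbers out of 175:
  black: 175 × 1/4 = 43.75
  blue: 175 × 2/4 = 87.5
  white: 175 × 1/4 = 43.75
χ² = Σ (O − E)² / E
  black: (53 − 43.75)² / 43.75 = 1.9557
  blue: (63 − 87.5)² / 87.5 = 6.8600
  white: (59 − 43.75)² / 43.75 = 5.3157
χ² = 1.9557 + 6.8600 + 5.3157 = 14.1314 ≈ 14.131

14.131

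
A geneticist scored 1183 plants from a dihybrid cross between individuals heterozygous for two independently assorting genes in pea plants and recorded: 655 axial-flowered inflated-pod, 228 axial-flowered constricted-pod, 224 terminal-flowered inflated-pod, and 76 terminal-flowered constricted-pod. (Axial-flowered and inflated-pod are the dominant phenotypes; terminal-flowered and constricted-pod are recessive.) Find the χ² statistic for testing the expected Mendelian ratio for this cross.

A dihybrid F₂ with independent assortment and complete dominance at both loci gives a 9:3:3:1 phenotypic ratio.
Total ratio parts = 16. Expected numbers out of 1183:
  axial-flowered inflated-pod: 1183 × 9/16 = 665.4375
  axial-flowered constricted-pod: 1183 × 3/16 = 221.8125
  terminal-flowered inflated-pod: 1183 × 3/16 = 221.8125
  terminal-flowered constricted-pod: 1183 × 1/16 = 73.9375
χ² = Σ (O − E)² / E
  axial-flowered inflated-pod: (655 − 665.4375)² / 665.4375 = 0.1637
  axial-flowered constricted-pod: (228 − 221.8125)² / 221.8125 = 0.1726
  terminal-flowered inflated-pod: (224 − 221.8125)² / 221.8125 = 0.0216
  terminal-flowered constricted-pod: (76 − 73.9375)² / 73.9375 = 0.0575
χ² = 0.1637 + 0.1726 + 0.0216 + 0.0575 = 0.4154 ≈ 0.415

0.415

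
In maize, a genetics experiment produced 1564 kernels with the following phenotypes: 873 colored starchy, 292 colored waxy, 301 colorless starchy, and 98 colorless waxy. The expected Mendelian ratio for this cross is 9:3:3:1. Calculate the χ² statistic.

The 9:3:3:1 ratio has 16 parts, so with N = 1564 the expected counts are:
  colored starchy: 1564 × 9/16 = 879.75
  colored waxy: 1564 × 3/16 = 293.25
  colorless starchy: 1564 × 3/16 = 293.25
  colorless waxy: 1564 × 1/16 = 97.75
χ² = Σ (O − E)² / E
  colored starchy: (873 − 879.75)² / 879.75 = 0.0518
  colored waxy: (292 − 293.25)² / 293.25 = 0.0053
  colorless starchy: (301 − 293.25)² / 293.25 = 0.2048
  colorless waxy: (98 − 97.75)² / 97.75 = 0.0006
χ² = 0.0518 + 0.0053 + 0.2048 + 0.0006 = 0.2625 ≈ 0.263

0.263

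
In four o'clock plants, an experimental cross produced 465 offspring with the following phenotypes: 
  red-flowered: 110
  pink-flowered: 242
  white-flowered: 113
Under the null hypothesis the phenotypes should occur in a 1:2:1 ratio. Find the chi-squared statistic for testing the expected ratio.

Total ratio parts = 4. Expected numbers out of 465:
  red-flowered: 465 × 1/4 = 116.25
  pink-flowered: 465 × 2/4 = 232.5
  white-flowered: 465 × 1/4 = 116.25
χ² = Σ (O − E)² / E
  red-flowered: (110 − 116.25)² / 116.25 = 0.3360
  pink-flowered: (242 − 232.5)² / 232.5 = 0.3882
  white-flowered: (113 − 116.25)² / 116.25 = 0.0909
χ² = 0.3360 + 0.3882 + 0.0909 = 0.8151 ≈ 0.815

0.815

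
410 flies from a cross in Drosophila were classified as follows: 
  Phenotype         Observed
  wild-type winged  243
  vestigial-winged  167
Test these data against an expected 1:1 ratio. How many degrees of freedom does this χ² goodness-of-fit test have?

1

A goodness-of-fit test with 2 phenotype classes has df = 2 − 1 = 1.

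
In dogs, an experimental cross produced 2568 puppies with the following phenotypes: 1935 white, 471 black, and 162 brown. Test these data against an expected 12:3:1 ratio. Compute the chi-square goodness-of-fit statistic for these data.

Expected counts for N = 2568 under a 12:3:1 ratio (total parts = 16):
  white: 2568 × 12/16 = 1926
  black: 2568 × 3/16 = 481.5
  brown: 2568 × 1/16 = 160.5
χ² = Σ (O − E)² / E
  white: (1935 − 1926)² / 1926 = 0.0421
  black: (471 − 481.5)² / 481.5 = 0.2290
  brown: (162 − 160.5)² / 160.5 = 0.0140
χ² = 0.0421 + 0.2290 + 0.0140 = 0.2851 ≈ 0.285

0.285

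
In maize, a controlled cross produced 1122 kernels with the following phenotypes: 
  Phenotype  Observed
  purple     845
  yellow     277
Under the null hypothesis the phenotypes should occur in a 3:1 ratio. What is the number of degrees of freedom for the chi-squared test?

1

A goodness-of-fit test with 2 phenotype classes has df = 2 − 1 = 1.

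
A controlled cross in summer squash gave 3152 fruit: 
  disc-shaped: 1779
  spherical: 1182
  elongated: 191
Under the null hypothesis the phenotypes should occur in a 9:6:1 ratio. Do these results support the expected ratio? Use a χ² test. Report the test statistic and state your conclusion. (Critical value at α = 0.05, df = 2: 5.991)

0.203; consistent

The 9:6:1 ratio has 16 parts, so with N = 3152 the expected counts are:
  disc-shaped: 3152 × 9/16 = 1773
  spherical: 3152 × 6/16 = 1182
  elongated: 3152 × 1/16 = 197
χ² = Σ (O − E)² / E
  disc-shaped: (1779 − 1773)² / 1773 = 0.0203
  spherical: (1182 − 1182)² / 1182 = 0.0000
  elongated: (191 − 197)² / 197 = 0.1827
χ² = 0.0203 + 0.0000 + 0.1827 = 0.203
Degrees of freedom = 3 − 1 = 2; critical value at α = 0.05 is 5.991.
Since 0.203 < 5.991, we fail to reject the null hypothesis — the data are consistent with the 9:6:1 ratio.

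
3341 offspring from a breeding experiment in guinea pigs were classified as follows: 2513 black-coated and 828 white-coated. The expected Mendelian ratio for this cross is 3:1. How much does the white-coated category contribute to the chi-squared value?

Total ratio parts = 4. Expected numbers out of 3341:
  black-coated: 3341 × 3/4 = 2505.75
  white-coated: 3341 × 1/4 = 835.25
Contribution of white-coated: (828 − 835.25)² / 835.25 = 0.0629

0.063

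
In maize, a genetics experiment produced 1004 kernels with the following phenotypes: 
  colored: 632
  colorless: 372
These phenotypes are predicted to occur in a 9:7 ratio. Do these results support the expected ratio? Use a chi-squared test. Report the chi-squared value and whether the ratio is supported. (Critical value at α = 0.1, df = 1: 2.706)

The 9:7 ratio has 16 parts, so with N = 1004 the expected counts are:
  colored: 1004 × 9/16 = 564.75
  colorless: 1004 × 7/16 = 439.25
χ² = Σ (O − E)² / E
  colored: (632 − 564.75)² / 564.75 = 8.0081
  colorless: (372 − 439.25)² / 439.25 = 10.2961
χ² = 8.0081 + 10.2961 = 18.3042 ≈ 18.304
Degrees of freedom = 2 − 1 = 1; critical value at α = 0.1 is 2.706.
Since 18.304 > 2.706, we reject the null hypothesis — the data do not fit the 9:7 ratio.

18.304; not consistent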